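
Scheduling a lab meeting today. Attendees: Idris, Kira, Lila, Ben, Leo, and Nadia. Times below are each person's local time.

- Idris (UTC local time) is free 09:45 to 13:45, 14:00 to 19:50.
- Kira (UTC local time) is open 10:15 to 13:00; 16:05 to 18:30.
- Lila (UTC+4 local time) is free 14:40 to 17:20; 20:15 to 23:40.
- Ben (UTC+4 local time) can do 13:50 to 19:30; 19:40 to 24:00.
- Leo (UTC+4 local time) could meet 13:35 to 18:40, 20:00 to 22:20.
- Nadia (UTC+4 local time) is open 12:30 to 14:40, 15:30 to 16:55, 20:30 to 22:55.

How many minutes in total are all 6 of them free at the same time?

Idris in UTC: 09:45-13:45, 14:00-19:50.
Kira in UTC: 10:15-13:00, 16:05-18:30.
Lila in UTC: 10:40-13:20, 16:15-19:40 (subtract 4h to convert from UTC+4).
Ben in UTC: 09:50-15:30, 15:40-20:00 (subtract 4h to convert from UTC+4).
Leo in UTC: 09:35-14:40, 16:00-18:20 (subtract 4h to convert from UTC+4).
Nadia in UTC: 08:30-10:40, 11:30-12:55, 16:30-18:55 (subtract 4h to convert from UTC+4).
Idris ∩ Kira: 10:15-13:00, 16:05-18:30.
Idris ∩ Kira ∩ Lila: 10:40-13:00, 16:15-18:30.
Idris ∩ Kira ∩ Lila ∩ Ben: 10:40-13:00, 16:15-18:30.
Idris ∩ Kira ∩ Lila ∩ Ben ∩ Leo: 10:40-13:00, 16:15-18:20.
Idris ∩ Kira ∩ Lila ∩ Ben ∩ Leo ∩ Nadia: 11:30-12:55, 16:30-18:20.
Summing the common windows: 85 + 110 = 195 minutes.

195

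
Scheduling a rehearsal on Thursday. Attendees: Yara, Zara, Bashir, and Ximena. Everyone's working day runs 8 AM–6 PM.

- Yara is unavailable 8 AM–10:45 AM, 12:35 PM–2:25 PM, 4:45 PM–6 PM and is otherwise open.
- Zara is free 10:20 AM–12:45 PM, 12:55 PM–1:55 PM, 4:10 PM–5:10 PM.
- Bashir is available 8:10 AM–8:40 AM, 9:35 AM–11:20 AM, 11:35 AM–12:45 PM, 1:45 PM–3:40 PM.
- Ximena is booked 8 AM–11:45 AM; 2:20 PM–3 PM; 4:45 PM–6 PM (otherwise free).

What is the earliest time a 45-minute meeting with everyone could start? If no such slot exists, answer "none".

Yara free: 10:45-12:35, 14:25-16:45 (invert busy blocks within the working day).
Zara free: 10:20-12:45, 12:55-13:55, 16:10-17:10.
Bashir free: 08:10-08:40, 09:35-11:20, 11:35-12:45, 13:45-15:40.
Ximena free: 11:45-14:20, 15:00-16:45 (invert busy blocks within the working day).
Yara ∩ Zara: 10:45-12:35, 16:10-16:45.
Yara ∩ Zara ∩ Bashir: 10:45-11:20, 11:35-12:35.
Yara ∩ Zara ∩ Bashir ∩ Ximena: 11:45-12:35.
The first common window of at least 45 minutes is 11:45-12:35, so the earliest start is 11:45.

11:45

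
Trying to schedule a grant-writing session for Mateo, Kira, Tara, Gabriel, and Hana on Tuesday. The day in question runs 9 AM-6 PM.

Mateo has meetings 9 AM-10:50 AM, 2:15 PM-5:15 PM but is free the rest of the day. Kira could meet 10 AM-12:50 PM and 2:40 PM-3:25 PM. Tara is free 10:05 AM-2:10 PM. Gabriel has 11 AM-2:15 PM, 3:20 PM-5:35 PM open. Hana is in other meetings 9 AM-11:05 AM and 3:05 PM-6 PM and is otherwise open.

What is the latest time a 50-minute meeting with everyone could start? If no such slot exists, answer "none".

12:00

Mateo free: 10:50-14:15, 17:15-18:00 (invert busy blocks within the working day).
Kira free: 10:00-12:50, 14:40-15:25.
Tara free: 10:05-14:10.
Gabriel free: 11:00-14:15, 15:20-17:35.
Hana free: 11:05-15:05 (invert busy blocks within the working day).
Mateo ∩ Kira: 10:50-12:50.
Mateo ∩ Kira ∩ Tara: 10:50-12:50.
Mateo ∩ Kira ∩ Tara ∩ Gabriel: 11:00-12:50.
Mateo ∩ Kira ∩ Tara ∩ Gabriel ∩ Hana: 11:05-12:50.
The last common window of at least 50 minutes is 11:05-12:50; a 50-minute meeting can start as late as 12:00 and still end by 12:50.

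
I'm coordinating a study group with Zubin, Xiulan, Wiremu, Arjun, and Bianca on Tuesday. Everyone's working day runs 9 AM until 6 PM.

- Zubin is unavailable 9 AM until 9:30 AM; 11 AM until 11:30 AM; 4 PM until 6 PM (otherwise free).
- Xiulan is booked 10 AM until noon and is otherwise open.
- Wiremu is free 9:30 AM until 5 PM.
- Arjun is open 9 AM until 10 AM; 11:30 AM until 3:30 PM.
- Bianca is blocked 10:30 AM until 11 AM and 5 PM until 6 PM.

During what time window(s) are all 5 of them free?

Zubin free: 09:30-11:00, 11:30-16:00 (invert busy blocks within the working day).
Xiulan free: 09:00-10:00, 12:00-18:00 (invert busy blocks within the working day).
Wiremu free: 09:30-17:00.
Arjun free: 09:00-10:00, 11:30-15:30.
Bianca free: 09:00-10:30, 11:00-17:00 (invert busy blocks within the working day).
Zubin ∩ Xiulan: 09:30-10:00, 12:00-16:00.
Zubin ∩ Xiulan ∩ Wiremu: 09:30-10:00, 12:00-16:00.
Zubin ∩ Xiulan ∩ Wiremu ∩ Arjun: 09:30-10:00, 12:00-15:30.
Zubin ∩ Xiulan ∩ Wiremu ∩ Arjun ∩ Bianca: 09:30-10:00, 12:00-15:30.
So the common availability across everyone is 09:30-10:00, 12:00-15:30.

09:30-10:00, 12:00-15:30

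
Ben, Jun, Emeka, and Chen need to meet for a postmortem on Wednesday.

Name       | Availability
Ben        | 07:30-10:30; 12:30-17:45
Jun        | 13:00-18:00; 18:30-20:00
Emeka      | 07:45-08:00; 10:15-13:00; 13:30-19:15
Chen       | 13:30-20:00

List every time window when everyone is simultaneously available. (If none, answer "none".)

Ben ∩ Jun: 13:00-17:45.
Ben ∩ Jun ∩ Emeka: 13:30-17:45.
Ben ∩ Jun ∩ Emeka ∩ Chen: 13:30-17:45.

13:30-17:45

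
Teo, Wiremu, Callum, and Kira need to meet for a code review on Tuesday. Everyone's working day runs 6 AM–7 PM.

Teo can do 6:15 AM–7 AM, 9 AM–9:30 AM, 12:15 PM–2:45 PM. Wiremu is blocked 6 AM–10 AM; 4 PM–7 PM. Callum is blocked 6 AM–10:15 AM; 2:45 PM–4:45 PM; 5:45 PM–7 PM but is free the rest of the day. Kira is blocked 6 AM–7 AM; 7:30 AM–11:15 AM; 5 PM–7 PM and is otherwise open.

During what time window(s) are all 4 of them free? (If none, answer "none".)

12:15-14:45

Teo free: 06:15-07:00, 09:00-09:30, 12:15-14:45.
Wiremu free: 10:00-16:00 (invert busy blocks within the working day).
Callum free: 10:15-14:45, 16:45-17:45 (invert busy blocks within the working day).
Kira free: 07:00-07:30, 11:15-17:00 (invert busy blocks within the working day).
Teo ∩ Wiremu: 12:15-14:45.
Teo ∩ Wiremu ∩ Callum: 12:15-14:45.
Teo ∩ Wiremu ∩ Callum ∩ Kira: 12:15-14:45.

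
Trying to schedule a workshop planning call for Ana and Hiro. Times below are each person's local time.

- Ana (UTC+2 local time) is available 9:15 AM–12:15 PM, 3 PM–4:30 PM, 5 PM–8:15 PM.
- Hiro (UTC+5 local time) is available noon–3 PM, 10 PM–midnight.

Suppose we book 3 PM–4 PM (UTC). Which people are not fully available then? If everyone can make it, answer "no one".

Hiro

Ana in UTC: 07:15-10:15, 13:00-14:30, 15:00-18:15 (subtract 2h to convert from UTC+2).
Hiro in UTC: 07:00-10:00, 17:00-19:00 (subtract 5h to convert from UTC+5).
Ana: free for 15:00-16:00. Hiro: not fully free for 15:00-16:00.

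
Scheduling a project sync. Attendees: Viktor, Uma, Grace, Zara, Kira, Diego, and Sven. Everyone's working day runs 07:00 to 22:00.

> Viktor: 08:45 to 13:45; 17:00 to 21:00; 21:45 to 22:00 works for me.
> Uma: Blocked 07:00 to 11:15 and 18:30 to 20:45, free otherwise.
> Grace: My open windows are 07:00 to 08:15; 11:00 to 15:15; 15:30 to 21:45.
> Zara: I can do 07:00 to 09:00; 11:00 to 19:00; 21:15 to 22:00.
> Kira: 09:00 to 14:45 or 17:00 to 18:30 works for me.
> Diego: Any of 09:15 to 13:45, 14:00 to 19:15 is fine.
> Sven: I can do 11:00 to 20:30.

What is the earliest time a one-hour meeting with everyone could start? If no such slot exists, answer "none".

Viktor free: 08:45-13:45, 17:00-21:00, 21:45-22:00.
Uma free: 11:15-18:30, 20:45-22:00 (invert busy blocks within the working day).
Grace free: 07:00-08:15, 11:00-15:15, 15:30-21:45.
Zara free: 07:00-09:00, 11:00-19:00, 21:15-22:00.
Kira free: 09:00-14:45, 17:00-18:30.
Diego free: 09:15-13:45, 14:00-19:15.
Sven free: 11:00-20:30.
Viktor ∩ Uma: 11:15-13:45, 17:00-18:30, 20:45-21:00, 21:45-22:00.
Viktor ∩ Uma ∩ Grace: 11:15-13:45, 17:00-18:30, 20:45-21:00.
Viktor ∩ Uma ∩ Grace ∩ Zara: 11:15-13:45, 17:00-18:30.
Viktor ∩ Uma ∩ Grace ∩ Zara ∩ Kira: 11:15-13:45, 17:00-18:30.
Viktor ∩ Uma ∩ Grace ∩ Zara ∩ Kira ∩ Diego: 11:15-13:45, 17:00-18:30.
Viktor ∩ Uma ∩ Grace ∩ Zara ∩ Kira ∩ Diego ∩ Sven: 11:15-13:45, 17:00-18:30.
So the common availability across everyone is 11:15-13:45, 17:00-18:30.
The first common window of at least 60 minutes is 11:15-13:45, so the earliest start is 11:15.

11:15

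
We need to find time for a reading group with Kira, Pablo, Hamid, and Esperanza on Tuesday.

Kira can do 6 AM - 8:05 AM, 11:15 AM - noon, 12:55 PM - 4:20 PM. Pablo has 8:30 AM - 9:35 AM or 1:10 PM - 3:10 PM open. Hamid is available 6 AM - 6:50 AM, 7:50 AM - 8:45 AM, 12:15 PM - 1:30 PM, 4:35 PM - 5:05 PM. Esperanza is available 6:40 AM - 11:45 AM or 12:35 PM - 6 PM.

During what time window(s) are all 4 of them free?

Kira ∩ Pablo: 13:10-15:10.
Kira ∩ Pablo ∩ Hamid: 13:10-13:30.
Kira ∩ Pablo ∩ Hamid ∩ Esperanza: 13:10-13:30.

13:10-13:30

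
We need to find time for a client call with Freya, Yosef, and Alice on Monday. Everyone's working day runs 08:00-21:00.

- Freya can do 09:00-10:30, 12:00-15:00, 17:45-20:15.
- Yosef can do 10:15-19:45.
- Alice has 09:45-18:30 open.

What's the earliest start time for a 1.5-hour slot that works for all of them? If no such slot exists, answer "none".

12:00

Freya ∩ Yosef: 10:15-10:30, 12:00-15:00, 17:45-19:45.
Freya ∩ Yosef ∩ Alice: 10:15-10:30, 12:00-15:00, 17:45-18:30.
So the common availability across everyone is 10:15-10:30, 12:00-15:00, 17:45-18:30.
The first common window of at least 90 minutes is 12:00-15:00, so the earliest start is 12:00.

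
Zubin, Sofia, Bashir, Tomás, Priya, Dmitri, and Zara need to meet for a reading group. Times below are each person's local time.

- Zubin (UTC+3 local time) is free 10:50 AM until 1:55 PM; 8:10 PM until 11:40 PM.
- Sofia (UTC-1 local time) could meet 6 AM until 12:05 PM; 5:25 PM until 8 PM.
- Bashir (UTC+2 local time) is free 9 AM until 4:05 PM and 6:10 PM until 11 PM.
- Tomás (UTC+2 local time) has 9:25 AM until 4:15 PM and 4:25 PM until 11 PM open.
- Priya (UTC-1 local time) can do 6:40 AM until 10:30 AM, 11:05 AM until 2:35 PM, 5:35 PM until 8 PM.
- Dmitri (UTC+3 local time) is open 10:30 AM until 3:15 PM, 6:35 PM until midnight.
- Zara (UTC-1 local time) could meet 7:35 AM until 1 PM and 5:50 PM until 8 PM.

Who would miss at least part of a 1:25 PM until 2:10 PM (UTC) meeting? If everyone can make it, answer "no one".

Zubin in UTC: 07:50-10:55, 17:10-20:40 (subtract 3h to convert from UTC+3).
Sofia in UTC: 07:00-13:05, 18:25-21:00 (add 1h to convert from UTC-1).
Bashir in UTC: 07:00-14:05, 16:10-21:00 (subtract 2h to convert from UTC+2).
Tomás in UTC: 07:25-14:15, 14:25-21:00 (subtract 2h to convert from UTC+2).
Priya in UTC: 07:40-11:30, 12:05-15:35, 18:35-21:00 (add 1h to convert from UTC-1).
Dmitri in UTC: 07:30-12:15, 15:35-21:00 (subtract 3h to convert from UTC+3).
Zara in UTC: 08:35-14:00, 18:50-21:00 (add 1h to convert from UTC-1).
Zubin: not fully free for 13:25-14:10. Sofia: not fully free for 13:25-14:10. Bashir: not fully free for 13:25-14:10. Tomás: free for 13:25-14:10. Priya: free for 13:25-14:10. Dmitri: not fully free for 13:25-14:10. Zara: not fully free for 13:25-14:10.

Bashir, Dmitri, Sofia, Zara, Zubin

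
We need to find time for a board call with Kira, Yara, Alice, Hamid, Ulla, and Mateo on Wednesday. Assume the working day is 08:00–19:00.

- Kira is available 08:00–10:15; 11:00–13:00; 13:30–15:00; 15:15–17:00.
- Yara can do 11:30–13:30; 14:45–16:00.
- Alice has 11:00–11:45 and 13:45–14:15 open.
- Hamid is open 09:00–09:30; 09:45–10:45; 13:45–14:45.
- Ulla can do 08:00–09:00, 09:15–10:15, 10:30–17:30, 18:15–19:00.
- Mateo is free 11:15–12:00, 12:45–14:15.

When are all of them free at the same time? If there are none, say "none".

none

Kira ∩ Yara: 11:30-13:00, 14:45-15:00, 15:15-16:00.
Kira ∩ Yara ∩ Alice: 11:30-11:45.
Kira ∩ Yara ∩ Alice ∩ Hamid: ∅.
Kira ∩ Yara ∩ Alice ∩ Hamid ∩ Ulla: ∅.
Kira ∩ Yara ∩ Alice ∩ Hamid ∩ Ulla ∩ Mateo: ∅.
There is no time when everyone is free.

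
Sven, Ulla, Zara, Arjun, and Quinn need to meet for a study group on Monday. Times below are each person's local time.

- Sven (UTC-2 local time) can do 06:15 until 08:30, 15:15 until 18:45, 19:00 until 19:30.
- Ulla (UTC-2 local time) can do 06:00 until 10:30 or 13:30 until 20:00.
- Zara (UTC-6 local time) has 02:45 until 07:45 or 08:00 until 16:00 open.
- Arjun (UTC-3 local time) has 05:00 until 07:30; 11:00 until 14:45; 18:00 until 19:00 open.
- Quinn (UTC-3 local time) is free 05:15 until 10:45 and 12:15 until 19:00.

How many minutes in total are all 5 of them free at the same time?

Sven in UTC: 08:15-10:30, 17:15-20:45, 21:00-21:30 (add 2h to convert from UTC-2).
Ulla in UTC: 08:00-12:30, 15:30-22:00 (add 2h to convert from UTC-2).
Zara in UTC: 08:45-13:45, 14:00-22:00 (add 6h to convert from UTC-6).
Arjun in UTC: 08:00-10:30, 14:00-17:45, 21:00-22:00 (add 3h to convert from UTC-3).
Quinn in UTC: 08:15-13:45, 15:15-22:00 (add 3h to convert from UTC-3).
Sven ∩ Ulla: 08:15-10:30, 17:15-20:45, 21:00-21:30.
Sven ∩ Ulla ∩ Zara: 08:45-10:30, 17:15-20:45, 21:00-21:30.
Sven ∩ Ulla ∩ Zara ∩ Arjun: 08:45-10:30, 17:15-17:45, 21:00-21:30.
Sven ∩ Ulla ∩ Zara ∩ Arjun ∩ Quinn: 08:45-10:30, 17:15-17:45, 21:00-21:30.
So the common availability across everyone is 08:45-10:30, 17:15-17:45, 21:00-21:30.
Summing the common windows: 105 + 30 + 30 = 165 minutes.

165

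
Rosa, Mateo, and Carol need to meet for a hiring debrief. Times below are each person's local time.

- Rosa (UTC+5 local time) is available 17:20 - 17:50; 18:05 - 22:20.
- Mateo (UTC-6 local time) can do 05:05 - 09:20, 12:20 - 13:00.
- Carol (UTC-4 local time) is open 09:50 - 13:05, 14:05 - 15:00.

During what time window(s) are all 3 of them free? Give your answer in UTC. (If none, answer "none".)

Rosa in UTC: 12:20-12:50, 13:05-17:20 (subtract 5h to convert from UTC+5).
Mateo in UTC: 11:05-15:20, 18:20-19:00 (add 6h to convert from UTC-6).
Carol in UTC: 13:50-17:05, 18:05-19:00 (add 4h to convert from UTC-4).
Rosa ∩ Mateo: 12:20-12:50, 13:05-15:20.
Rosa ∩ Mateo ∩ Carol: 13:50-15:20.

13:50-15:20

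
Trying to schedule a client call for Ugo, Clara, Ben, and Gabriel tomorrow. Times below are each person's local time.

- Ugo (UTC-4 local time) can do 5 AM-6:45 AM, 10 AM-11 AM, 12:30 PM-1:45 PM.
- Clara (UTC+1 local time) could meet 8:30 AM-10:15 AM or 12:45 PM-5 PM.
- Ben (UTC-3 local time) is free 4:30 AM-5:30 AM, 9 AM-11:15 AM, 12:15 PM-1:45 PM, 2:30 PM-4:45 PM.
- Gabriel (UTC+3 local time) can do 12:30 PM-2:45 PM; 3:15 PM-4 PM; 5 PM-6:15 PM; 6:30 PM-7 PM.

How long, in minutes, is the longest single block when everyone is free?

Ugo in UTC: 09:00-10:45, 14:00-15:00, 16:30-17:45 (add 4h to convert from UTC-4).
Clara in UTC: 07:30-09:15, 11:45-16:00 (subtract 1h to convert from UTC+1).
Ben in UTC: 07:30-08:30, 12:00-14:15, 15:15-16:45, 17:30-19:45 (add 3h to convert from UTC-3).
Gabriel in UTC: 09:30-11:45, 12:15-13:00, 14:00-15:15, 15:30-16:00 (subtract 3h to convert from UTC+3).
Ugo ∩ Clara: 09:00-09:15, 14:00-15:00.
Ugo ∩ Clara ∩ Ben: 14:00-14:15.
Ugo ∩ Clara ∩ Ben ∩ Gabriel: 14:00-14:15.
Those are the intersection windows.
The longest is 14:00-14:15 at 15 minutes.

15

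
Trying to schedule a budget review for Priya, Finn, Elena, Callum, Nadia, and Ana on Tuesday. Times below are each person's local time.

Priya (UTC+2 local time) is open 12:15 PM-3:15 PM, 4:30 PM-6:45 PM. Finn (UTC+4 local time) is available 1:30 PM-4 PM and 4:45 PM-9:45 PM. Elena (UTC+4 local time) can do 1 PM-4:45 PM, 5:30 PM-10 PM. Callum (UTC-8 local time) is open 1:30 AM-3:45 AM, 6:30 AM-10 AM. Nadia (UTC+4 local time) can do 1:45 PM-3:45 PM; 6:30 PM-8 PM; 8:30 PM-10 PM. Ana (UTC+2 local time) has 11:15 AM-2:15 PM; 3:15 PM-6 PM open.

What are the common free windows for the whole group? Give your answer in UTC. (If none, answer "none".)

10:15-11:45, 14:30-16:00

Priya in UTC: 10:15-13:15, 14:30-16:45 (subtract 2h to convert from UTC+2).
Finn in UTC: 09:30-12:00, 12:45-17:45 (subtract 4h to convert from UTC+4).
Elena in UTC: 09:00-12:45, 13:30-18:00 (subtract 4h to convert from UTC+4).
Callum in UTC: 09:30-11:45, 14:30-18:00 (add 8h to convert from UTC-8).
Nadia in UTC: 09:45-11:45, 14:30-16:00, 16:30-18:00 (subtract 4h to convert from UTC+4).
Ana in UTC: 09:15-12:15, 13:15-16:00 (subtract 2h to convert from UTC+2).
Priya ∩ Finn: 10:15-12:00, 12:45-13:15, 14:30-16:45.
Priya ∩ Finn ∩ Elena: 10:15-12:00, 14:30-16:45.
Priya ∩ Finn ∩ Elena ∩ Callum: 10:15-11:45, 14:30-16:45.
Priya ∩ Finn ∩ Elena ∩ Callum ∩ Nadia: 10:15-11:45, 14:30-16:00, 16:30-16:45.
Priya ∩ Finn ∩ Elena ∩ Callum ∩ Nadia ∩ Ana: 10:15-11:45, 14:30-16:00.
Those are the intersection windows.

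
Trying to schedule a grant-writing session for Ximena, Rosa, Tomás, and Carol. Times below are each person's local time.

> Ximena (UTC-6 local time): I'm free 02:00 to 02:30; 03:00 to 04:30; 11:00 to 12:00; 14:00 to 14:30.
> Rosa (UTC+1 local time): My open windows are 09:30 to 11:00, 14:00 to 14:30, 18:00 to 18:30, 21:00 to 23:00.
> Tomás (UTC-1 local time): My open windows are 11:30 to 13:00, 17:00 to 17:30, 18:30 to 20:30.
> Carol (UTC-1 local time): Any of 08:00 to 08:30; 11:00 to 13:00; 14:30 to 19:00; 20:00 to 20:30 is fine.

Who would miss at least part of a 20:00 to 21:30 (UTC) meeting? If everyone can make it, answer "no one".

Carol, Ximena

Ximena in UTC: 08:00-08:30, 09:00-10:30, 17:00-18:00, 20:00-20:30 (add 6h to convert from UTC-6).
Rosa in UTC: 08:30-10:00, 13:00-13:30, 17:00-17:30, 20:00-22:00 (subtract 1h to convert from UTC+1).
Tomás in UTC: 12:30-14:00, 18:00-18:30, 19:30-21:30 (add 1h to convert from UTC-1).
Carol in UTC: 09:00-09:30, 12:00-14:00, 15:30-20:00, 21:00-21:30 (add 1h to convert from UTC-1).
Ximena: not fully free for 20:00-21:30. Rosa: free for 20:00-21:30. Tomás: free for 20:00-21:30. Carol: not fully free for 20:00-21:30.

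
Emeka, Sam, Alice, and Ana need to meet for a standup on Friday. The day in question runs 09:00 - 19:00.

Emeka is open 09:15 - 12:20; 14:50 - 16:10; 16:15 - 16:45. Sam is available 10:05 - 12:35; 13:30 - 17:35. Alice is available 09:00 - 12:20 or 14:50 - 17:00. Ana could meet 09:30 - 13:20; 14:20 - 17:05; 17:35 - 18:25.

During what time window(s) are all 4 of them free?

Emeka ∩ Sam: 10:05-12:20, 14:50-16:10, 16:15-16:45.
Emeka ∩ Sam ∩ Alice: 10:05-12:20, 14:50-16:10, 16:15-16:45.
Emeka ∩ Sam ∩ Alice ∩ Ana: 10:05-12:20, 14:50-16:10, 16:15-16:45.

10:05-12:20, 14:50-16:10, 16:15-16:45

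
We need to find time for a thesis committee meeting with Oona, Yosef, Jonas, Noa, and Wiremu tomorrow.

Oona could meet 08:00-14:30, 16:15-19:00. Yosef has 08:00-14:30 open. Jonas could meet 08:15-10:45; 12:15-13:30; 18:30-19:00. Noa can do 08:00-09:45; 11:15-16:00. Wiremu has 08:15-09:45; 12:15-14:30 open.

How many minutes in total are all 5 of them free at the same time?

165

Oona ∩ Yosef: 08:00-14:30.
Oona ∩ Yosef ∩ Jonas: 08:15-10:45, 12:15-13:30.
Oona ∩ Yosef ∩ Jonas ∩ Noa: 08:15-09:45, 12:15-13:30.
Oona ∩ Yosef ∩ Jonas ∩ Noa ∩ Wiremu: 08:15-09:45, 12:15-13:30.
Summing the common windows: 90 + 75 = 165 minutes.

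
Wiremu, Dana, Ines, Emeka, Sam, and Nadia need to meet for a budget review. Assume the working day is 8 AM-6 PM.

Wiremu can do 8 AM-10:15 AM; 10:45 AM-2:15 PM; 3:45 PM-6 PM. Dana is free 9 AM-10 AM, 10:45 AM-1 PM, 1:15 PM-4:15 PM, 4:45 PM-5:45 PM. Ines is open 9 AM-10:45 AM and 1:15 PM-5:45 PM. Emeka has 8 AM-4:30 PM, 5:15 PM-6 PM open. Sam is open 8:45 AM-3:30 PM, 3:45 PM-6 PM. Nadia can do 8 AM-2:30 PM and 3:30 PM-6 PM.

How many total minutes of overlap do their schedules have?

Wiremu ∩ Dana: 09:00-10:00, 10:45-13:00, 13:15-14:15, 15:45-16:15, 16:45-17:45.
Wiremu ∩ Dana ∩ Ines: 09:00-10:00, 13:15-14:15, 15:45-16:15, 16:45-17:45.
Wiremu ∩ Dana ∩ Ines ∩ Emeka: 09:00-10:00, 13:15-14:15, 15:45-16:15, 17:15-17:45.
Wiremu ∩ Dana ∩ Ines ∩ Emeka ∩ Sam: 09:00-10:00, 13:15-14:15, 15:45-16:15, 17:15-17:45.
Wiremu ∩ Dana ∩ Ines ∩ Emeka ∩ Sam ∩ Nadia: 09:00-10:00, 13:15-14:15, 15:45-16:15, 17:15-17:45.
Those are the intersection windows.
Summing the common windows: 60 + 60 + 30 + 30 = 180 minutes.

180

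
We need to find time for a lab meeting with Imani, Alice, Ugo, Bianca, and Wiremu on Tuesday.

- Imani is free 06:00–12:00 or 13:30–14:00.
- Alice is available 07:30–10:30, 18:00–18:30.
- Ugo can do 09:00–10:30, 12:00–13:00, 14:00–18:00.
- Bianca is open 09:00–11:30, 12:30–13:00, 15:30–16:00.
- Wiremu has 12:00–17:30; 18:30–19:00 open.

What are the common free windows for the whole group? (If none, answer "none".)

none

Imani ∩ Alice: 07:30-10:30.
Imani ∩ Alice ∩ Ugo: 09:00-10:30.
Imani ∩ Alice ∩ Ugo ∩ Bianca: 09:00-10:30.
Imani ∩ Alice ∩ Ugo ∩ Bianca ∩ Wiremu: ∅.
There is no time when everyone is free.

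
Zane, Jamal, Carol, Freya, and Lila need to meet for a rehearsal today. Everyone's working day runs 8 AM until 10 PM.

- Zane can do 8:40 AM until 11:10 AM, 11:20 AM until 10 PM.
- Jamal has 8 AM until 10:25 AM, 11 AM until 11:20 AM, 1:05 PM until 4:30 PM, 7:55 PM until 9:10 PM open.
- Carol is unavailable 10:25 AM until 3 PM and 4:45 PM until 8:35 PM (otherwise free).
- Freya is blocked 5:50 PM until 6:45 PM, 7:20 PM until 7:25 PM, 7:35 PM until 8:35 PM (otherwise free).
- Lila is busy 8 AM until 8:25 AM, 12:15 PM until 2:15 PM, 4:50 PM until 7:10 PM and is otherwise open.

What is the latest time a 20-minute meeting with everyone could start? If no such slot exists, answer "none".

20:50

Zane free: 08:40-11:10, 11:20-22:00.
Jamal free: 08:00-10:25, 11:00-11:20, 13:05-16:30, 19:55-21:10.
Carol free: 08:00-10:25, 15:00-16:45, 20:35-22:00 (invert busy blocks within the working day).
Freya free: 08:00-17:50, 18:45-19:20, 19:25-19:35, 20:35-22:00 (invert busy blocks within the working day).
Lila free: 08:25-12:15, 14:15-16:50, 19:10-22:00 (invert busy blocks within the working day).
Zane ∩ Jamal: 08:40-10:25, 11:00-11:10, 13:05-16:30, 19:55-21:10.
Zane ∩ Jamal ∩ Carol: 08:40-10:25, 15:00-16:30, 20:35-21:10.
Zane ∩ Jamal ∩ Carol ∩ Freya: 08:40-10:25, 15:00-16:30, 20:35-21:10.
Zane ∩ Jamal ∩ Carol ∩ Freya ∩ Lila: 08:40-10:25, 15:00-16:30, 20:35-21:10.
The last common window of at least 20 minutes is 20:35-21:10; a 20-minute meeting can start as late as 20:50 and still end by 21:10.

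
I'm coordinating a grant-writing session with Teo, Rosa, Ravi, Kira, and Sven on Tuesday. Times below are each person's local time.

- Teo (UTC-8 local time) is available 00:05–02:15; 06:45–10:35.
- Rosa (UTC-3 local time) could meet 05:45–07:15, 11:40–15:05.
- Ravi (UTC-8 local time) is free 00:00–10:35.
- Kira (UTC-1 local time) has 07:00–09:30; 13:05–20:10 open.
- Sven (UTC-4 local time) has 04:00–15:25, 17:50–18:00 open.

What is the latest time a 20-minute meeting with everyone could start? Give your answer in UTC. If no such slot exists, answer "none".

Teo in UTC: 08:05-10:15, 14:45-18:35 (add 8h to convert from UTC-8).
Rosa in UTC: 08:45-10:15, 14:40-18:05 (add 3h to convert from UTC-3).
Ravi in UTC: 08:00-18:35 (add 8h to convert from UTC-8).
Kira in UTC: 08:00-10:30, 14:05-21:10 (add 1h to convert from UTC-1).
Sven in UTC: 08:00-19:25, 21:50-22:00 (add 4h to convert from UTC-4).
Teo ∩ Rosa: 08:45-10:15, 14:45-18:05.
Teo ∩ Rosa ∩ Ravi: 08:45-10:15, 14:45-18:05.
Teo ∩ Rosa ∩ Ravi ∩ Kira: 08:45-10:15, 14:45-18:05.
Teo ∩ Rosa ∩ Ravi ∩ Kira ∩ Sven: 08:45-10:15, 14:45-18:05.
The last common window of at least 20 minutes is 14:45-18:05; a 20-minute meeting can start as late as 17:45 and still end by 18:05.

17:45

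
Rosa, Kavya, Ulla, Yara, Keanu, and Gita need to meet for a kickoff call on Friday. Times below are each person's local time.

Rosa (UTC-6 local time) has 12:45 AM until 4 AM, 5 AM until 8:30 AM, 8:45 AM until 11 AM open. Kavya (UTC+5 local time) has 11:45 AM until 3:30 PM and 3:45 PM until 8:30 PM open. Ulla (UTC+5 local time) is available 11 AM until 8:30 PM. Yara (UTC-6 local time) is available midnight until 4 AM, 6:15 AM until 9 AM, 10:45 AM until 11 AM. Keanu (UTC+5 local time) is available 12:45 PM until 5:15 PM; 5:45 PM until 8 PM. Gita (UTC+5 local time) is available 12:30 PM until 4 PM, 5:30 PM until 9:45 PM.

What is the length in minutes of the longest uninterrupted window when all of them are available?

Rosa in UTC: 06:45-10:00, 11:00-14:30, 14:45-17:00 (add 6h to convert from UTC-6).
Kavya in UTC: 06:45-10:30, 10:45-15:30 (subtract 5h to convert from UTC+5).
Ulla in UTC: 06:00-15:30 (subtract 5h to convert from UTC+5).
Yara in UTC: 06:00-10:00, 12:15-15:00, 16:45-17:00 (add 6h to convert from UTC-6).
Keanu in UTC: 07:45-12:15, 12:45-15:00 (subtract 5h to convert from UTC+5).
Gita in UTC: 07:30-11:00, 12:30-16:45 (subtract 5h to convert from UTC+5).
Rosa ∩ Kavya: 06:45-10:00, 11:00-14:30, 14:45-15:30.
Rosa ∩ Kavya ∩ Ulla: 06:45-10:00, 11:00-14:30, 14:45-15:30.
Rosa ∩ Kavya ∩ Ulla ∩ Yara: 06:45-10:00, 12:15-14:30, 14:45-15:00.
Rosa ∩ Kavya ∩ Ulla ∩ Yara ∩ Keanu: 07:45-10:00, 12:45-14:30, 14:45-15:00.
Rosa ∩ Kavya ∩ Ulla ∩ Yara ∩ Keanu ∩ Gita: 07:45-10:00, 12:45-14:30, 14:45-15:00.
Those are the intersection windows.
The longest is 07:45-10:00 at 135 minutes.

135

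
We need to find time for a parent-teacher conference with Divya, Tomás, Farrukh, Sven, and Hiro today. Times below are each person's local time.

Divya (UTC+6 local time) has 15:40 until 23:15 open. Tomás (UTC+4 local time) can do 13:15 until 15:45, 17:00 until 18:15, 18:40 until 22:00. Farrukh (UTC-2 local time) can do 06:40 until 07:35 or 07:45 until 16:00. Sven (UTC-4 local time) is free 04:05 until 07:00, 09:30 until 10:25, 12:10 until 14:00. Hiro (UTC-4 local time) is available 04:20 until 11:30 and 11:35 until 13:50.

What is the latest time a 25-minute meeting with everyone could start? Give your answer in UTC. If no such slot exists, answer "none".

16:50

Divya in UTC: 09:40-17:15 (subtract 6h to convert from UTC+6).
Tomás in UTC: 09:15-11:45, 13:00-14:15, 14:40-18:00 (subtract 4h to convert from UTC+4).
Farrukh in UTC: 08:40-09:35, 09:45-18:00 (add 2h to convert from UTC-2).
Sven in UTC: 08:05-11:00, 13:30-14:25, 16:10-18:00 (add 4h to convert from UTC-4).
Hiro in UTC: 08:20-15:30, 15:35-17:50 (add 4h to convert from UTC-4).
Divya ∩ Tomás: 09:40-11:45, 13:00-14:15, 14:40-17:15.
Divya ∩ Tomás ∩ Farrukh: 09:45-11:45, 13:00-14:15, 14:40-17:15.
Divya ∩ Tomás ∩ Farrukh ∩ Sven: 09:45-11:00, 13:30-14:15, 16:10-17:15.
Divya ∩ Tomás ∩ Farrukh ∩ Sven ∩ Hiro: 09:45-11:00, 13:30-14:15, 16:10-17:15.
The last common window of at least 25 minutes is 16:10-17:15; a 25-minute meeting can start as late as 16:50 and still end by 17:15.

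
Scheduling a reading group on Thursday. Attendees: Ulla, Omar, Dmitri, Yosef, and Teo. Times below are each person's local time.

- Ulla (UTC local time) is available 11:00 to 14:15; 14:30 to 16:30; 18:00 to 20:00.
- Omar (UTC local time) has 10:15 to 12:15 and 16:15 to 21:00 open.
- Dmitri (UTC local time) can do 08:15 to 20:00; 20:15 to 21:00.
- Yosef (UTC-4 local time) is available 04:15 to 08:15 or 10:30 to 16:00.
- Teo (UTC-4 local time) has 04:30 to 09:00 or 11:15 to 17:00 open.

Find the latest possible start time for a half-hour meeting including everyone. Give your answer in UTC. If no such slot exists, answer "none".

Ulla in UTC: 11:00-14:15, 14:30-16:30, 18:00-20:00.
Omar in UTC: 10:15-12:15, 16:15-21:00.
Dmitri in UTC: 08:15-20:00, 20:15-21:00.
Yosef in UTC: 08:15-12:15, 14:30-20:00 (add 4h to convert from UTC-4).
Teo in UTC: 08:30-13:00, 15:15-21:00 (add 4h to convert from UTC-4).
Ulla ∩ Omar: 11:00-12:15, 16:15-16:30, 18:00-20:00.
Ulla ∩ Omar ∩ Dmitri: 11:00-12:15, 16:15-16:30, 18:00-20:00.
Ulla ∩ Omar ∩ Dmitri ∩ Yosef: 11:00-12:15, 16:15-16:30, 18:00-20:00.
Ulla ∩ Omar ∩ Dmitri ∩ Yosef ∩ Teo: 11:00-12:15, 16:15-16:30, 18:00-20:00.
The last common window of at least 30 minutes is 18:00-20:00; a 30-minute meeting can start as late as 19:30 and still end by 20:00.

19:30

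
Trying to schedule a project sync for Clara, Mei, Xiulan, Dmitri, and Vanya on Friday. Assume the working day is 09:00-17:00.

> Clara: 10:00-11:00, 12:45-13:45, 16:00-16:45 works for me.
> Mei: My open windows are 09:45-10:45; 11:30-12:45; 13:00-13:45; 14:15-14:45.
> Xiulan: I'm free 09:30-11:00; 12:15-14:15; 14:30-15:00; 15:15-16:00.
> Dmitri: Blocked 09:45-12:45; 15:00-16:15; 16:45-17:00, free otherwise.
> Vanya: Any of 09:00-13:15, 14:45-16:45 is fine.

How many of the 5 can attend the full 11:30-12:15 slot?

Clara free: 10:00-11:00, 12:45-13:45, 16:00-16:45.
Mei free: 09:45-10:45, 11:30-12:45, 13:00-13:45, 14:15-14:45.
Xiulan free: 09:30-11:00, 12:15-14:15, 14:30-15:00, 15:15-16:00.
Dmitri free: 09:00-09:45, 12:45-15:00, 16:15-16:45 (invert busy blocks within the working day).
Vanya free: 09:00-13:15, 14:45-16:45.
Mei and Vanya can make the full 11:30-12:15 slot — that's 2.

2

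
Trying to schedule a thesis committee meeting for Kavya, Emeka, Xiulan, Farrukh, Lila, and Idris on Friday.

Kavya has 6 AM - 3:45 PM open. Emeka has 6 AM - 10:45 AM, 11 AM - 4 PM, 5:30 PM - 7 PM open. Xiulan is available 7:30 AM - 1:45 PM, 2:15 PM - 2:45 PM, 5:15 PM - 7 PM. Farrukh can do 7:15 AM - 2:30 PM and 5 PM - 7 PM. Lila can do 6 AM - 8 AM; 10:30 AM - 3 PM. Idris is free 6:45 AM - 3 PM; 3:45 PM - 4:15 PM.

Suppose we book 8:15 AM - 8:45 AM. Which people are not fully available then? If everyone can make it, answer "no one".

Kavya: free for 08:15-08:45. Emeka: free for 08:15-08:45. Xiulan: free for 08:15-08:45. Farrukh: free for 08:15-08:45. Lila: not fully free for 08:15-08:45. Idris: free for 08:15-08:45.

Lila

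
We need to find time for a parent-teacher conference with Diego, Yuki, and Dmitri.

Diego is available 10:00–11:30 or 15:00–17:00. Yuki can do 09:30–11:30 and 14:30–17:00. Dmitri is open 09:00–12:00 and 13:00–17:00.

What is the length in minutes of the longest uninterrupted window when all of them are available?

Diego ∩ Yuki: 10:00-11:30, 15:00-17:00.
Diego ∩ Yuki ∩ Dmitri: 10:00-11:30, 15:00-17:00.
So the common availability across everyone is 10:00-11:30, 15:00-17:00.
The longest is 15:00-17:00 at 120 minutes.

120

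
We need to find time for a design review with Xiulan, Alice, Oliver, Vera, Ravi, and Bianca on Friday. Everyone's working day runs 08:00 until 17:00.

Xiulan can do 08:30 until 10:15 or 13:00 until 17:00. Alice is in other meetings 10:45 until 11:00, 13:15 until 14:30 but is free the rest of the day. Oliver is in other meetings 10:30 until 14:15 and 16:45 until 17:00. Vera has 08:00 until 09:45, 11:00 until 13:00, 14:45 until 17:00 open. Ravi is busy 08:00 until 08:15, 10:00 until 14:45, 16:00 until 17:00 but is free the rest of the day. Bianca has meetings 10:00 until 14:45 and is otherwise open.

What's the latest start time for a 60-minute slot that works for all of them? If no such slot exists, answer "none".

Xiulan free: 08:30-10:15, 13:00-17:00.
Alice free: 08:00-10:45, 11:00-13:15, 14:30-17:00 (invert busy blocks within the working day).
Oliver free: 08:00-10:30, 14:15-16:45 (invert busy blocks within the working day).
Vera free: 08:00-09:45, 11:00-13:00, 14:45-17:00.
Ravi free: 08:15-10:00, 14:45-16:00 (invert busy blocks within the working day).
Bianca free: 08:00-10:00, 14:45-17:00 (invert busy blocks within the working day).
Xiulan ∩ Alice: 08:30-10:15, 13:00-13:15, 14:30-17:00.
Xiulan ∩ Alice ∩ Oliver: 08:30-10:15, 14:30-16:45.
Xiulan ∩ Alice ∩ Oliver ∩ Vera: 08:30-09:45, 14:45-16:45.
Xiulan ∩ Alice ∩ Oliver ∩ Vera ∩ Ravi: 08:30-09:45, 14:45-16:00.
Xiulan ∩ Alice ∩ Oliver ∩ Vera ∩ Ravi ∩ Bianca: 08:30-09:45, 14:45-16:00.
Those are the intersection windows.
The last common window of at least 60 minutes is 14:45-16:00; a 60-minute meeting can start as late as 15:00 and still end by 16:00.

15:00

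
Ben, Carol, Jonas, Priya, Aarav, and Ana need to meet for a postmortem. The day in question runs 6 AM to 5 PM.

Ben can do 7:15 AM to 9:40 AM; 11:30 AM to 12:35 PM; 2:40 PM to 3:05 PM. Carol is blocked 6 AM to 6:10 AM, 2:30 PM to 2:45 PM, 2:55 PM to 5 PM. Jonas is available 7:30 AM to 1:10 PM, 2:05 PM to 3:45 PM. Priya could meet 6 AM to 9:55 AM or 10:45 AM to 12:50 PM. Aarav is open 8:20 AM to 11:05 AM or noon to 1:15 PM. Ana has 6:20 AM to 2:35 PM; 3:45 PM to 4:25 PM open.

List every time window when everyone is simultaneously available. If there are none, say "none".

08:20-09:40, 12:00-12:35

Ben free: 07:15-09:40, 11:30-12:35, 14:40-15:05.
Carol free: 06:10-14:30, 14:45-14:55 (invert busy blocks within the working day).
Jonas free: 07:30-13:10, 14:05-15:45.
Priya free: 06:00-09:55, 10:45-12:50.
Aarav free: 08:20-11:05, 12:00-13:15.
Ana free: 06:20-14:35, 15:45-16:25.
Ben ∩ Carol: 07:15-09:40, 11:30-12:35, 14:45-14:55.
Ben ∩ Carol ∩ Jonas: 07:30-09:40, 11:30-12:35, 14:45-14:55.
Ben ∩ Carol ∩ Jonas ∩ Priya: 07:30-09:40, 11:30-12:35.
Ben ∩ Carol ∩ Jonas ∩ Priya ∩ Aarav: 08:20-09:40, 12:00-12:35.
Ben ∩ Carol ∩ Jonas ∩ Priya ∩ Aarav ∩ Ana: 08:20-09:40, 12:00-12:35.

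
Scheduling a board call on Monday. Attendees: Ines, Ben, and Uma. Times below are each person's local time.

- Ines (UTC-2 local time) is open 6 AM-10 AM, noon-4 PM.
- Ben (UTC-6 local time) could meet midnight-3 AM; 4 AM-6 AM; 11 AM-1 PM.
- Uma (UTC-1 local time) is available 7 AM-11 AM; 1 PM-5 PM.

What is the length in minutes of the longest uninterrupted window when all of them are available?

120

Ines in UTC: 08:00-12:00, 14:00-18:00 (add 2h to convert from UTC-2).
Ben in UTC: 06:00-09:00, 10:00-12:00, 17:00-19:00 (add 6h to convert from UTC-6).
Uma in UTC: 08:00-12:00, 14:00-18:00 (add 1h to convert from UTC-1).
Ines ∩ Ben: 08:00-09:00, 10:00-12:00, 17:00-18:00.
Ines ∩ Ben ∩ Uma: 08:00-09:00, 10:00-12:00, 17:00-18:00.
So the common availability across everyone is 08:00-09:00, 10:00-12:00, 17:00-18:00.
The longest is 10:00-12:00 at 120 minutes.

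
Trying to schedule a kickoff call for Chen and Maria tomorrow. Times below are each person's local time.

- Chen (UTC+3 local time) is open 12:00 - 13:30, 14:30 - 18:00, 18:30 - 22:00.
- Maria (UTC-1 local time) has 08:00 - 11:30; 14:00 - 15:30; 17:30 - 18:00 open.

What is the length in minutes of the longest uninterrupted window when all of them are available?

90

Chen in UTC: 09:00-10:30, 11:30-15:00, 15:30-19:00 (subtract 3h to convert from UTC+3).
Maria in UTC: 09:00-12:30, 15:00-16:30, 18:30-19:00 (add 1h to convert from UTC-1).
Chen ∩ Maria: 09:00-10:30, 11:30-12:30, 15:30-16:30, 18:30-19:00.
The longest is 09:00-10:30 at 90 minutes.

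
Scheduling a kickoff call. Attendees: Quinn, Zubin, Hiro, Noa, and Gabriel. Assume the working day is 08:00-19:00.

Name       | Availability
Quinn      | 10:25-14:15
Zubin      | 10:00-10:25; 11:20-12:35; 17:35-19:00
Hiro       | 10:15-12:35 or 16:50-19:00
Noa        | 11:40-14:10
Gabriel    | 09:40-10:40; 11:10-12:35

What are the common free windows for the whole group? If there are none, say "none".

Quinn ∩ Zubin: 11:20-12:35.
Quinn ∩ Zubin ∩ Hiro: 11:20-12:35.
Quinn ∩ Zubin ∩ Hiro ∩ Noa: 11:40-12:35.
Quinn ∩ Zubin ∩ Hiro ∩ Noa ∩ Gabriel: 11:40-12:35.
Those are the intersection windows.

11:40-12:35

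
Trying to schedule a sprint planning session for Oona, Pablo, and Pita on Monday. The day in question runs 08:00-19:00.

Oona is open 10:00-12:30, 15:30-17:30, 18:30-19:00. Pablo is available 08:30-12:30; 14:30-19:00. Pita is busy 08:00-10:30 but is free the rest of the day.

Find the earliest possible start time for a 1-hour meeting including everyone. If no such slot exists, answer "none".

10:30

Oona free: 10:00-12:30, 15:30-17:30, 18:30-19:00.
Pablo free: 08:30-12:30, 14:30-19:00.
Pita free: 10:30-19:00 (invert busy blocks within the working day).
Oona ∩ Pablo: 10:00-12:30, 15:30-17:30, 18:30-19:00.
Oona ∩ Pablo ∩ Pita: 10:30-12:30, 15:30-17:30, 18:30-19:00.
So the common availability across everyone is 10:30-12:30, 15:30-17:30, 18:30-19:00.
The first common window of at least 60 minutes is 10:30-12:30, so the earliest start is 10:30.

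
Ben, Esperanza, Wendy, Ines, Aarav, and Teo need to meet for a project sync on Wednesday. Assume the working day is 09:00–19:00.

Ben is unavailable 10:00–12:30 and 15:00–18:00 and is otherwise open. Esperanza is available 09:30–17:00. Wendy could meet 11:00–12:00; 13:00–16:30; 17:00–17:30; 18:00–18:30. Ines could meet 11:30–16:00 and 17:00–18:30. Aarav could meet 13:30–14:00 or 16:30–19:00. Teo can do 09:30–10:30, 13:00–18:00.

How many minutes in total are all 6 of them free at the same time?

30

Ben free: 09:00-10:00, 12:30-15:00, 18:00-19:00 (invert busy blocks within the working day).
Esperanza free: 09:30-17:00.
Wendy free: 11:00-12:00, 13:00-16:30, 17:00-17:30, 18:00-18:30.
Ines free: 11:30-16:00, 17:00-18:30.
Aarav free: 13:30-14:00, 16:30-19:00.
Teo free: 09:30-10:30, 13:00-18:00.
Ben ∩ Esperanza: 09:30-10:00, 12:30-15:00.
Ben ∩ Esperanza ∩ Wendy: 13:00-15:00.
Ben ∩ Esperanza ∩ Wendy ∩ Ines: 13:00-15:00.
Ben ∩ Esperanza ∩ Wendy ∩ Ines ∩ Aarav: 13:30-14:00.
Ben ∩ Esperanza ∩ Wendy ∩ Ines ∩ Aarav ∩ Teo: 13:30-14:00.
That's a single block of 30 minutes.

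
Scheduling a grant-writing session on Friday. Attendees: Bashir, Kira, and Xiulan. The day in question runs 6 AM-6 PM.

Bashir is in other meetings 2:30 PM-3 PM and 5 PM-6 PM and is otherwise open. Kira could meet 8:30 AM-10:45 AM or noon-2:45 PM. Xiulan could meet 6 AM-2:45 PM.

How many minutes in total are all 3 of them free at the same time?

Bashir free: 06:00-14:30, 15:00-17:00 (invert busy blocks within the working day).
Kira free: 08:30-10:45, 12:00-14:45.
Xiulan free: 06:00-14:45.
Bashir ∩ Kira: 08:30-10:45, 12:00-14:30.
Bashir ∩ Kira ∩ Xiulan: 08:30-10:45, 12:00-14:30.
Summing the common windows: 135 + 150 = 285 minutes.

285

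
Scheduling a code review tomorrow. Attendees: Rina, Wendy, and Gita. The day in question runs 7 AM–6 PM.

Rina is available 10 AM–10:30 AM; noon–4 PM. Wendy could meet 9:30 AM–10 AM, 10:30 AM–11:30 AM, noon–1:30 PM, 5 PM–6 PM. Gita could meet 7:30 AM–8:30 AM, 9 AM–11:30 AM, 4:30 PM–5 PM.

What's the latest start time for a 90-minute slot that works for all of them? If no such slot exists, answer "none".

Rina ∩ Wendy: 12:00-13:30.
Rina ∩ Wendy ∩ Gita: ∅.
There is no time when everyone is free.
No common window is at least 90 minutes long.

none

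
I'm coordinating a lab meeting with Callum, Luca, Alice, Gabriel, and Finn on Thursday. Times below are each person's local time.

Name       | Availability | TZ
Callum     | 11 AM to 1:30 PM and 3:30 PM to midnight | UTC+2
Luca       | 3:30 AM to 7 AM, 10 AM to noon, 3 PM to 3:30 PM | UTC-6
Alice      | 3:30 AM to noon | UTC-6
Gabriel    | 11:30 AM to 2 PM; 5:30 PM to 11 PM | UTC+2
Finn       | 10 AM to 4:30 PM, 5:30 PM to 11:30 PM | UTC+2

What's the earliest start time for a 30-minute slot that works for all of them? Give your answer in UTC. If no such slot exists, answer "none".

09:30

Callum in UTC: 09:00-11:30, 13:30-22:00 (subtract 2h to convert from UTC+2).
Luca in UTC: 09:30-13:00, 16:00-18:00, 21:00-21:30 (add 6h to convert from UTC-6).
Alice in UTC: 09:30-18:00 (add 6h to convert from UTC-6).
Gabriel in UTC: 09:30-12:00, 15:30-21:00 (subtract 2h to convert from UTC+2).
Finn in UTC: 08:00-14:30, 15:30-21:30 (subtract 2h to convert from UTC+2).
Callum ∩ Luca: 09:30-11:30, 16:00-18:00, 21:00-21:30.
Callum ∩ Luca ∩ Alice: 09:30-11:30, 16:00-18:00.
Callum ∩ Luca ∩ Alice ∩ Gabriel: 09:30-11:30, 16:00-18:00.
Callum ∩ Luca ∩ Alice ∩ Gabriel ∩ Finn: 09:30-11:30, 16:00-18:00.
The first common window of at least 30 minutes is 09:30-11:30, so the earliest start is 09:30.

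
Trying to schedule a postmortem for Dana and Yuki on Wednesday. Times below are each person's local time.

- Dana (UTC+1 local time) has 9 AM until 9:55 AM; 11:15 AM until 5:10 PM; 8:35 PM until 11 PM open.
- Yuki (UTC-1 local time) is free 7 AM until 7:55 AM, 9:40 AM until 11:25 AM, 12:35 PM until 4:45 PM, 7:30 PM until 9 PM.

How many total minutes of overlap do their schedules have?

405

Dana in UTC: 08:00-08:55, 10:15-16:10, 19:35-22:00 (subtract 1h to convert from UTC+1).
Yuki in UTC: 08:00-08:55, 10:40-12:25, 13:35-17:45, 20:30-22:00 (add 1h to convert from UTC-1).
Dana ∩ Yuki: 08:00-08:55, 10:40-12:25, 13:35-16:10, 20:30-22:00.
Summing the common windows: 55 + 105 + 155 + 90 = 405 minutes.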